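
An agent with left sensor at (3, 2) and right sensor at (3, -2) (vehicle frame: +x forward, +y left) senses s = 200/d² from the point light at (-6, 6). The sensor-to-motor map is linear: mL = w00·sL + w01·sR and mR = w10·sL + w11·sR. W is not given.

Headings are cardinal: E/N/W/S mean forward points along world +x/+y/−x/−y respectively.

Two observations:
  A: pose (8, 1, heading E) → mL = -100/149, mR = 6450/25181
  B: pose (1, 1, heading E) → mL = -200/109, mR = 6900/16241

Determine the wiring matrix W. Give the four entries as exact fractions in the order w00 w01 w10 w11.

obs A: pose=(8,1,E) → sL=100/149, sR=100/169, mL=-100/149, mR=6450/25181
obs B: pose=(1,1,E) → sL=200/109, sR=200/149, mL=-200/109, mR=6900/16241
sensor matrix S = [[100/149, 100/169], [200/109, 200/149]]; det S = -75600000/408964621
solve [mL_A; mL_B] = S·[w00; w01] and [mR_A; mR_B] = S·[w10; w11]:
  w00 = -1, w01 = 0, w10 = -1/2, w11 = 1

-1 0 -1/2 1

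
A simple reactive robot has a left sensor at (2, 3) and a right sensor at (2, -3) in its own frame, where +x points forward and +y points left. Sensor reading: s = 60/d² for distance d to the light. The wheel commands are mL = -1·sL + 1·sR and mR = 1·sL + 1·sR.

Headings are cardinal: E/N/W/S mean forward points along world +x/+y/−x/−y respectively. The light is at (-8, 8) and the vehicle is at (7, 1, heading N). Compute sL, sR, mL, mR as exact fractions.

left sensor world pos  = (4, 3); dL² = 169
right sensor world pos = (10, 3); dR² = 349
sL = 60/169 = 60/169
sR = 60/349 = 60/349
mL = -1·sL + 1·sR = -10800/58981
mR = 1·sL + 1·sR = 31080/58981

60/169 60/349 -10800/58981 31080/58981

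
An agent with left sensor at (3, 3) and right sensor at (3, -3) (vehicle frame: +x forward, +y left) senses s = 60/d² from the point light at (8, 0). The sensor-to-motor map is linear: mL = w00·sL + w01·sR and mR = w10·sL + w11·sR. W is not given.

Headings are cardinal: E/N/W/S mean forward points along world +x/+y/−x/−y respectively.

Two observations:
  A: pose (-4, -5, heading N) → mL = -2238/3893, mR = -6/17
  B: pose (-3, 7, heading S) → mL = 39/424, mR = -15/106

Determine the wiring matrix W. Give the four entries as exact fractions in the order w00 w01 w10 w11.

obs A: pose=(-4,-5,N) → sL=60/229, sR=12/17, mL=-2238/3893, mR=-6/17
obs B: pose=(-3,7,S) → sL=3/4, sR=15/53, mL=39/424, mR=-15/106
sensor matrix S = [[60/229, 12/17], [3/4, 15/53]]; det S = -93933/206329
solve [mL_A; mL_B] = S·[w00; w01] and [mR_A; mR_B] = S·[w10; w11]:
  w00 = 1/2, w01 = -1, w10 = 0, w11 = -1/2

1/2 -1 0 -1/2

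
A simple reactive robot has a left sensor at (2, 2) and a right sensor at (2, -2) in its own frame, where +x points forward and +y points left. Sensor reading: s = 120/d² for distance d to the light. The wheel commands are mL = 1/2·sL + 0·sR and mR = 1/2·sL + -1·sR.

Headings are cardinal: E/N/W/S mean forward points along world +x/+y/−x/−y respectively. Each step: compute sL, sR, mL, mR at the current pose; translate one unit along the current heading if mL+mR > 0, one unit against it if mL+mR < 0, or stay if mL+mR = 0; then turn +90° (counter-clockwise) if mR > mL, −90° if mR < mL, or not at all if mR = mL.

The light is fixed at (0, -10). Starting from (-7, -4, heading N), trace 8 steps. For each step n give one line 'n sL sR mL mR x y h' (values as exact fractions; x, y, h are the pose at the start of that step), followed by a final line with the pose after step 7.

n=0: pose=(-7,-4,N); sL=24/29, sR=120/89; mL=12/29, mR=-2412/2581; mL+mR=-1344/2581 → advance -1; mR−mL=-120/89 → turn -1·90°
n=1: pose=(-7,-5,E); sL=60/37, sR=60/17; mL=30/37, mR=-1710/629; mL+mR=-1200/629 → advance -1; mR−mL=-60/17 → turn -1·90°
n=2: pose=(-8,-5,S); sL=8/3, sR=120/109; mL=4/3, mR=76/327; mL+mR=512/327 → advance +1; mR−mL=-120/109 → turn -1·90°
n=3: pose=(-8,-6,W); sL=15/13, sR=15/17; mL=15/26, mR=-135/442; mL+mR=60/221 → advance +1; mR−mL=-15/17 → turn -1·90°
n=4: pose=(-9,-6,N); sL=120/157, sR=24/17; mL=60/157, mR=-2748/2669; mL+mR=-1728/2669 → advance -1; mR−mL=-24/17 → turn -1·90°
n=5: pose=(-9,-7,E); sL=60/37, sR=12/5; mL=30/37, mR=-294/185; mL+mR=-144/185 → advance -1; mR−mL=-12/5 → turn -1·90°
n=6: pose=(-10,-7,S); sL=24/13, sR=24/29; mL=12/13, mR=36/377; mL+mR=384/377 → advance +1; mR−mL=-24/29 → turn -1·90°
n=7: pose=(-10,-8,W); sL=5/6, sR=3/4; mL=5/12, mR=-1/3; mL+mR=1/12 → advance +1; mR−mL=-3/4 → turn -1·90°

0 24/29 120/89 12/29 -2412/2581 -7 -4 N
1 60/37 60/17 30/37 -1710/629 -7 -5 E
2 8/3 120/109 4/3 76/327 -8 -5 S
3 15/13 15/17 15/26 -135/442 -8 -6 W
4 120/157 24/17 60/157 -2748/2669 -9 -6 N
5 60/37 12/5 30/37 -294/185 -9 -7 E
6 24/13 24/29 12/13 36/377 -10 -7 S
7 5/6 3/4 5/12 -1/3 -10 -8 W
final -11 -8 N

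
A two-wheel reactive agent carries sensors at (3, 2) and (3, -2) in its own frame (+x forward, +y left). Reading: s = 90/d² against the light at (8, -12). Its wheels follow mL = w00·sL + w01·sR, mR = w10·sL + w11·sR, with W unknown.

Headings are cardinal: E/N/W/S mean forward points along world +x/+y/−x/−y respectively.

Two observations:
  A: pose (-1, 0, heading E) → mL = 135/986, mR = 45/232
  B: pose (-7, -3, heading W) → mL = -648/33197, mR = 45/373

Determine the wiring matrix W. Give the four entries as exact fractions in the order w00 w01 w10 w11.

obs A: pose=(-1,0,E) → sL=45/116, sR=45/68, mL=135/986, mR=45/232
obs B: pose=(-7,-3,W) → sL=90/373, sR=18/89, mL=-648/33197, mR=45/373
sensor matrix S = [[45/116, 45/68], [90/373, 18/89]]; det S = -1329210/16366121
solve [mL_A; mL_B] = S·[w00; w01] and [mR_A; mR_B] = S·[w10; w11]:
  w00 = -1/2, w01 = 1/2, w10 = 1/2, w11 = 0

-1/2 1/2 1/2 0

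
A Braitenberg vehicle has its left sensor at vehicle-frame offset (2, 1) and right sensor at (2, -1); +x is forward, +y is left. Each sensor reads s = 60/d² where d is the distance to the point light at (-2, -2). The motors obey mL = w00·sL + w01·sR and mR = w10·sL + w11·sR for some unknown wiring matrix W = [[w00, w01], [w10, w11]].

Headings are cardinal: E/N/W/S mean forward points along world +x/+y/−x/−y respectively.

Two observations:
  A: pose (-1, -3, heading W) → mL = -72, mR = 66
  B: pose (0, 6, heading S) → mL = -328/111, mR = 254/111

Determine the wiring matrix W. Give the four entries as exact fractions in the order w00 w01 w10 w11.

-1 -1 1/2 1

obs A: pose=(-1,-3,W) → sL=12, sR=60, mL=-72, mR=66
obs B: pose=(0,6,S) → sL=4/3, sR=60/37, mL=-328/111, mR=254/111
sensor matrix S = [[12, 60], [4/3, 60/37]]; det S = -2240/37
solve [mL_A; mL_B] = S·[w00; w01] and [mR_A; mR_B] = S·[w10; w11]:
  w00 = -1, w01 = -1, w10 = 1/2, w11 = 1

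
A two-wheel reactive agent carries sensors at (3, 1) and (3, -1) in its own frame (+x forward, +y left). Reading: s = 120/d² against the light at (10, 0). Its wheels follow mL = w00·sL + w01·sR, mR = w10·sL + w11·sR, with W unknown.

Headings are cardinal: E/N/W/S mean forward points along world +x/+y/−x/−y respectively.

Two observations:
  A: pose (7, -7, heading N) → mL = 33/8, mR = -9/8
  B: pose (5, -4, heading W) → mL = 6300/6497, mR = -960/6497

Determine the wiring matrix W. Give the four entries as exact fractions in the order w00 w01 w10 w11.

-1/2 1 1/2 -1/2

obs A: pose=(7,-7,N) → sL=15/4, sR=6, mL=33/8, mR=-9/8
obs B: pose=(5,-4,W) → sL=120/89, sR=120/73, mL=6300/6497, mR=-960/6497
sensor matrix S = [[15/4, 6], [120/89, 120/73]]; det S = -12510/6497
solve [mL_A; mL_B] = S·[w00; w01] and [mR_A; mR_B] = S·[w10; w11]:
  w00 = -1/2, w01 = 1, w10 = 1/2, w11 = -1/2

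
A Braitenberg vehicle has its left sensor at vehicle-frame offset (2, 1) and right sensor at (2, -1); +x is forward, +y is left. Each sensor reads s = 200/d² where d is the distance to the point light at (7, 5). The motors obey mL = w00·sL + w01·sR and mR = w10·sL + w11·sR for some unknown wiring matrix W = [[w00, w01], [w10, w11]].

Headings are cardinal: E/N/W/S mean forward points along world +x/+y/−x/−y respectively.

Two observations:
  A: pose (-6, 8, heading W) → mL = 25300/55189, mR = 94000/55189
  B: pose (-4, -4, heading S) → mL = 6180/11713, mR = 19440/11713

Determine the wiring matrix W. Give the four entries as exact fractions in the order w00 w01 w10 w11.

obs A: pose=(-6,8,W) → sL=200/229, sR=200/241, mL=25300/55189, mR=94000/55189
obs B: pose=(-4,-4,S) → sL=200/221, sR=40/53, mL=6180/11713, mR=19440/11713
sensor matrix S = [[200/229, 200/241], [200/221, 40/53]]; det S = -59392000/646428757
solve [mL_A; mL_B] = S·[w00; w01] and [mR_A; mR_B] = S·[w10; w11]:
  w00 = 1, w01 = -1/2, w10 = 1, w11 = 1

1 -1/2 1 1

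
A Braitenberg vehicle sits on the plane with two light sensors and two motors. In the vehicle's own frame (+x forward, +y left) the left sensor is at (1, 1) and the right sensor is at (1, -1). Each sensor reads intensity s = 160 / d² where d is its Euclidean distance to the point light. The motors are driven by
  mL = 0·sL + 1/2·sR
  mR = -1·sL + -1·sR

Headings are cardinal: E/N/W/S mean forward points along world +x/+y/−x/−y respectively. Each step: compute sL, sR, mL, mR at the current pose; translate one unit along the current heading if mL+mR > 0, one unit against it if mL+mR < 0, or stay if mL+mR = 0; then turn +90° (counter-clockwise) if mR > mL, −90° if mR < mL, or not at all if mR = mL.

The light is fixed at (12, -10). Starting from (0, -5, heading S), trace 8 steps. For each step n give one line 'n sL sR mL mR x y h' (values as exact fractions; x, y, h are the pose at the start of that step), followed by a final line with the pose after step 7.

0 160/137 32/37 16/37 -10304/5069 0 -5 S
1 80/97 80/109 40/109 -16480/10573 0 -4 W
2 160/193 160/149 80/149 -54720/28757 1 -4 N
3 20/17 40/29 20/29 -1260/493 1 -5 E
4 160/137 32/37 16/37 -10304/5069 0 -5 S
5 80/97 80/109 40/109 -16480/10573 0 -4 W
6 160/193 160/149 80/149 -54720/28757 1 -4 N
7 20/17 40/29 20/29 -1260/493 1 -5 E
final 0 -5 S

n=0: pose=(0,-5,S); sL=160/137, sR=32/37; mL=16/37, mR=-10304/5069; mL+mR=-8112/5069 → advance -1; mR−mL=-12496/5069 → turn -1·90°
n=1: pose=(0,-4,W); sL=80/97, sR=80/109; mL=40/109, mR=-16480/10573; mL+mR=-12600/10573 → advance -1; mR−mL=-20360/10573 → turn -1·90°
n=2: pose=(1,-4,N); sL=160/193, sR=160/149; mL=80/149, mR=-54720/28757; mL+mR=-39280/28757 → advance -1; mR−mL=-70160/28757 → turn -1·90°
n=3: pose=(1,-5,E); sL=20/17, sR=40/29; mL=20/29, mR=-1260/493; mL+mR=-920/493 → advance -1; mR−mL=-1600/493 → turn -1·90°
n=4: pose=(0,-5,S); sL=160/137, sR=32/37; mL=16/37, mR=-10304/5069; mL+mR=-8112/5069 → advance -1; mR−mL=-12496/5069 → turn -1·90°
n=5: pose=(0,-4,W); sL=80/97, sR=80/109; mL=40/109, mR=-16480/10573; mL+mR=-12600/10573 → advance -1; mR−mL=-20360/10573 → turn -1·90°
n=6: pose=(1,-4,N); sL=160/193, sR=160/149; mL=80/149, mR=-54720/28757; mL+mR=-39280/28757 → advance -1; mR−mL=-70160/28757 → turn -1·90°
n=7: pose=(1,-5,E); sL=20/17, sR=40/29; mL=20/29, mR=-1260/493; mL+mR=-920/493 → advance -1; mR−mL=-1600/493 → turn -1·90°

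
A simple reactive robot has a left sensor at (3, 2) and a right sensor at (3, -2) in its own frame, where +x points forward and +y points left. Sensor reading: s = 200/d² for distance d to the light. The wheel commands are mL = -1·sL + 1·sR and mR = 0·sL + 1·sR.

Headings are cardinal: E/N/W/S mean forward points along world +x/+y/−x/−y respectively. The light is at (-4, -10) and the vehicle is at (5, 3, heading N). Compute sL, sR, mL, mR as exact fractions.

40/61 200/377 -2880/22997 200/377

left sensor world pos  = (3, 6); dL² = 305
right sensor world pos = (7, 6); dR² = 377
sL = 200/305 = 40/61
sR = 200/377 = 200/377
mL = -1·sL + 1·sR = -2880/22997
mR = 0·sL + 1·sR = 200/377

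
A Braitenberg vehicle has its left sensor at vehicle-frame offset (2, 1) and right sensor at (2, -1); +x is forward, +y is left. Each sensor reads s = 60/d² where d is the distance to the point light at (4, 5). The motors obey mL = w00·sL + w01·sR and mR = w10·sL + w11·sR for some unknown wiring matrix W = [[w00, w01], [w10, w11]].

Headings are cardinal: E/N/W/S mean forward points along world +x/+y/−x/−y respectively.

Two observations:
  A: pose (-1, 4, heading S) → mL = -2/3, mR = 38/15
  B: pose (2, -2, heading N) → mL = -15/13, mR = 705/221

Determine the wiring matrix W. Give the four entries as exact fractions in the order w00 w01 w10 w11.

obs A: pose=(-1,4,S) → sL=12/5, sR=4/3, mL=-2/3, mR=38/15
obs B: pose=(2,-2,N) → sL=30/17, sR=30/13, mL=-15/13, mR=705/221
sensor matrix S = [[12/5, 4/3], [30/17, 30/13]]; det S = 704/221
solve [mL_A; mL_B] = S·[w00; w01] and [mR_A; mR_B] = S·[w10; w11]:
  w00 = 0, w01 = -1/2, w10 = 1/2, w11 = 1

0 -1/2 1/2 1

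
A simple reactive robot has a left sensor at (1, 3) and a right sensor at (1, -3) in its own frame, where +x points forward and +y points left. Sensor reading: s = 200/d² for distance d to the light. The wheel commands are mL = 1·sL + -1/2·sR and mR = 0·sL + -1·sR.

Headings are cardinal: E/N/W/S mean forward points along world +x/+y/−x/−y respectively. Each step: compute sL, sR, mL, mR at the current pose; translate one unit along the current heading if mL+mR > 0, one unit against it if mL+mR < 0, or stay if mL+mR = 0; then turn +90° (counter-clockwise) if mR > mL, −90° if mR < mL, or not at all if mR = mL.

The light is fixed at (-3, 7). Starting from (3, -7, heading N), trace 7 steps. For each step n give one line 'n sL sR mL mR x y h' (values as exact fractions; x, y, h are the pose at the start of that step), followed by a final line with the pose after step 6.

n=0: pose=(3,-7,N); sL=100/89, sR=4/5; mL=322/445, mR=-4/5; mL+mR=-34/445 → advance -1; mR−mL=-678/445 → turn -1·90°
n=1: pose=(3,-8,E); sL=200/193, sR=200/373; mL=55300/71989, mR=-200/373; mL+mR=16700/71989 → advance +1; mR−mL=-93900/71989 → turn -1·90°
n=2: pose=(4,-8,S); sL=50/89, sR=25/34; mL=1175/6052, mR=-25/34; mL+mR=-3275/6052 → advance -1; mR−mL=-5625/6052 → turn -1·90°
n=3: pose=(4,-7,W); sL=8/13, sR=200/157; mL=-44/2041, mR=-200/157; mL+mR=-2644/2041 → advance -1; mR−mL=-2556/2041 → turn -1·90°
n=4: pose=(5,-7,N); sL=100/97, sR=20/29; mL=1930/2813, mR=-20/29; mL+mR=-10/2813 → advance -1; mR−mL=-3870/2813 → turn -1·90°
n=5: pose=(5,-8,E); sL=8/9, sR=40/81; mL=52/81, mR=-40/81; mL+mR=4/27 → advance +1; mR−mL=-92/81 → turn -1·90°
n=6: pose=(6,-8,S); sL=1/2, sR=50/73; mL=23/146, mR=-50/73; mL+mR=-77/146 → advance -1; mR−mL=-123/146 → turn -1·90°

0 100/89 4/5 322/445 -4/5 3 -7 N
1 200/193 200/373 55300/71989 -200/373 3 -8 E
2 50/89 25/34 1175/6052 -25/34 4 -8 S
3 8/13 200/157 -44/2041 -200/157 4 -7 W
4 100/97 20/29 1930/2813 -20/29 5 -7 N
5 8/9 40/81 52/81 -40/81 5 -8 E
6 1/2 50/73 23/146 -50/73 6 -8 S
final 6 -7 W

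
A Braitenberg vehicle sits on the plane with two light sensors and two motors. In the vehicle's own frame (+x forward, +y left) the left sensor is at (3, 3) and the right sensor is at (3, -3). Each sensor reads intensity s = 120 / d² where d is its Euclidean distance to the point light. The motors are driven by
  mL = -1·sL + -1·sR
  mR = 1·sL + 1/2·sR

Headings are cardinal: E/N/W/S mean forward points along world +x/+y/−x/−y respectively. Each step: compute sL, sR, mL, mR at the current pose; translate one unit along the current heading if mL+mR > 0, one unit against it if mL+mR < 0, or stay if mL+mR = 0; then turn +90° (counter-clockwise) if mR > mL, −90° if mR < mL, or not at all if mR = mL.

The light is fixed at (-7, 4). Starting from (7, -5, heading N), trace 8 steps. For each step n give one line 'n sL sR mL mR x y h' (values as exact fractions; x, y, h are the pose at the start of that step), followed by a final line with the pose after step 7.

n=0: pose=(7,-5,N); sL=120/157, sR=24/65; mL=-11568/10205, mR=9684/10205; mL+mR=-12/65 → advance -1; mR−mL=21252/10205 → turn +1·90°
n=1: pose=(7,-6,W); sL=12/29, sR=12/17; mL=-552/493, mR=378/493; mL+mR=-6/17 → advance -1; mR−mL=930/493 → turn +1·90°
n=2: pose=(8,-6,S); sL=120/493, sR=120/313; mL=-96720/154309, mR=67140/154309; mL+mR=-60/313 → advance -1; mR−mL=163860/154309 → turn +1·90°
n=3: pose=(8,-5,E); sL=1/3, sR=10/39; mL=-23/39, mR=6/13; mL+mR=-5/39 → advance -1; mR−mL=41/39 → turn +1·90°
n=4: pose=(7,-5,N); sL=120/157, sR=24/65; mL=-11568/10205, mR=9684/10205; mL+mR=-12/65 → advance -1; mR−mL=21252/10205 → turn +1·90°
n=5: pose=(7,-6,W); sL=12/29, sR=12/17; mL=-552/493, mR=378/493; mL+mR=-6/17 → advance -1; mR−mL=930/493 → turn +1·90°
n=6: pose=(8,-6,S); sL=120/493, sR=120/313; mL=-96720/154309, mR=67140/154309; mL+mR=-60/313 → advance -1; mR−mL=163860/154309 → turn +1·90°
n=7: pose=(8,-5,E); sL=1/3, sR=10/39; mL=-23/39, mR=6/13; mL+mR=-5/39 → advance -1; mR−mL=41/39 → turn +1·90°

0 120/157 24/65 -11568/10205 9684/10205 7 -5 N
1 12/29 12/17 -552/493 378/493 7 -6 W
2 120/493 120/313 -96720/154309 67140/154309 8 -6 S
3 1/3 10/39 -23/39 6/13 8 -5 E
4 120/157 24/65 -11568/10205 9684/10205 7 -5 N
5 12/29 12/17 -552/493 378/493 7 -6 W
6 120/493 120/313 -96720/154309 67140/154309 8 -6 S
7 1/3 10/39 -23/39 6/13 8 -5 E
final 7 -5 N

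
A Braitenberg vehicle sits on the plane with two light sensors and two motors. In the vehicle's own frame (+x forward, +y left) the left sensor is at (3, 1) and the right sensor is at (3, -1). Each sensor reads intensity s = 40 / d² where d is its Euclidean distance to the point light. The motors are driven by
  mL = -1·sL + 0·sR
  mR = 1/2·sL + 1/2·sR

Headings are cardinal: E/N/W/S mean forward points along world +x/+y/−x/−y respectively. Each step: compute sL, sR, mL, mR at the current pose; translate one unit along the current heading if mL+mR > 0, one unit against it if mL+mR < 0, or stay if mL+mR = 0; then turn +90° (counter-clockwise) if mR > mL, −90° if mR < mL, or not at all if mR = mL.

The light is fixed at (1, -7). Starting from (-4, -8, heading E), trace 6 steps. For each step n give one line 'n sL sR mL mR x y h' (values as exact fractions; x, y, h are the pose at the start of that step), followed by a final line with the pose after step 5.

0 10 5 -10 15/2 -4 -8 E
1 40/53 40/29 -40/53 1640/1537 -5 -8 N
2 20/41 20/41 -20/41 20/41 -5 -7 W
3 20/17 20/29 -20/17 460/493 -5 -7 S
4 40/13 40/9 -40/13 440/117 -5 -6 E
5 10/13 5/4 -10/13 105/104 -4 -6 N
final -4 -5 W

n=0: pose=(-4,-8,E); sL=10, sR=5; mL=-10, mR=15/2; mL+mR=-5/2 → advance -1; mR−mL=35/2 → turn +1·90°
n=1: pose=(-5,-8,N); sL=40/53, sR=40/29; mL=-40/53, mR=1640/1537; mL+mR=480/1537 → advance +1; mR−mL=2800/1537 → turn +1·90°
n=2: pose=(-5,-7,W); sL=20/41, sR=20/41; mL=-20/41, mR=20/41; mL+mR=0 → advance +0; mR−mL=40/41 → turn +1·90°
n=3: pose=(-5,-7,S); sL=20/17, sR=20/29; mL=-20/17, mR=460/493; mL+mR=-120/493 → advance -1; mR−mL=1040/493 → turn +1·90°
n=4: pose=(-5,-6,E); sL=40/13, sR=40/9; mL=-40/13, mR=440/117; mL+mR=80/117 → advance +1; mR−mL=800/117 → turn +1·90°
n=5: pose=(-4,-6,N); sL=10/13, sR=5/4; mL=-10/13, mR=105/104; mL+mR=25/104 → advance +1; mR−mL=185/104 → turn +1·90°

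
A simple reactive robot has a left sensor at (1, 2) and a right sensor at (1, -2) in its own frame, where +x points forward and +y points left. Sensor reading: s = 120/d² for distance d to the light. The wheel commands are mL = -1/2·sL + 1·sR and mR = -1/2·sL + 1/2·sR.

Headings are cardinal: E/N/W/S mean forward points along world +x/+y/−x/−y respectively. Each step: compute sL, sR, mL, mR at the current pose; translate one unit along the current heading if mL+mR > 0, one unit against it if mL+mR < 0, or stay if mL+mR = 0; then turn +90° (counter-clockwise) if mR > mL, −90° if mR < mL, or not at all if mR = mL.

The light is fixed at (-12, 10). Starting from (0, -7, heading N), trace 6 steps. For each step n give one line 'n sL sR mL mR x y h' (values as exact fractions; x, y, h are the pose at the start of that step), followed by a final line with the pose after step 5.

n=0: pose=(0,-7,N); sL=30/89, sR=30/113; mL=975/10057, mR=-360/10057; mL+mR=615/10057 → advance +1; mR−mL=-15/113 → turn -1·90°
n=1: pose=(0,-6,E); sL=24/73, sR=120/493; mL=2844/35989, mR=-1536/35989; mL+mR=1308/35989 → advance +1; mR−mL=-60/493 → turn -1·90°
n=2: pose=(1,-6,S); sL=60/257, sR=12/41; mL=1854/10537, mR=312/10537; mL+mR=2166/10537 → advance +1; mR−mL=-6/41 → turn -1·90°
n=3: pose=(1,-7,W); sL=24/101, sR=40/123; mL=2564/12423, mR=544/12423; mL+mR=1036/4141 → advance +1; mR−mL=-20/123 → turn -1·90°
n=4: pose=(0,-7,N); sL=30/89, sR=30/113; mL=975/10057, mR=-360/10057; mL+mR=615/10057 → advance +1; mR−mL=-15/113 → turn -1·90°
n=5: pose=(0,-6,E); sL=24/73, sR=120/493; mL=2844/35989, mR=-1536/35989; mL+mR=1308/35989 → advance +1; mR−mL=-60/493 → turn -1·90°

0 30/89 30/113 975/10057 -360/10057 0 -7 N
1 24/73 120/493 2844/35989 -1536/35989 0 -6 E
2 60/257 12/41 1854/10537 312/10537 1 -6 S
3 24/101 40/123 2564/12423 544/12423 1 -7 W
4 30/89 30/113 975/10057 -360/10057 0 -7 N
5 24/73 120/493 2844/35989 -1536/35989 0 -6 E
final 1 -6 S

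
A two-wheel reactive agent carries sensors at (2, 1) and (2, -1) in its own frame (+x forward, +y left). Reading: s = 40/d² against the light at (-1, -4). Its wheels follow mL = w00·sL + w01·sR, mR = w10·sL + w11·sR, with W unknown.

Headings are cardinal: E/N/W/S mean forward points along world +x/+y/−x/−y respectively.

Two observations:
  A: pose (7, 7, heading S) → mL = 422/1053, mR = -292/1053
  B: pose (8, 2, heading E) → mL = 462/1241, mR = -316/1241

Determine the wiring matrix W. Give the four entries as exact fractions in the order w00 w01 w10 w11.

1 1/2 -1/2 -1/2

obs A: pose=(7,7,S) → sL=20/81, sR=4/13, mL=422/1053, mR=-292/1053
obs B: pose=(8,2,E) → sL=4/17, sR=20/73, mL=462/1241, mR=-316/1241
sensor matrix S = [[20/81, 4/13], [4/17, 20/73]]; det S = -6208/1306773
solve [mL_A; mL_B] = S·[w00; w01] and [mR_A; mR_B] = S·[w10; w11]:
  w00 = 1, w01 = 1/2, w10 = -1/2, w11 = -1/2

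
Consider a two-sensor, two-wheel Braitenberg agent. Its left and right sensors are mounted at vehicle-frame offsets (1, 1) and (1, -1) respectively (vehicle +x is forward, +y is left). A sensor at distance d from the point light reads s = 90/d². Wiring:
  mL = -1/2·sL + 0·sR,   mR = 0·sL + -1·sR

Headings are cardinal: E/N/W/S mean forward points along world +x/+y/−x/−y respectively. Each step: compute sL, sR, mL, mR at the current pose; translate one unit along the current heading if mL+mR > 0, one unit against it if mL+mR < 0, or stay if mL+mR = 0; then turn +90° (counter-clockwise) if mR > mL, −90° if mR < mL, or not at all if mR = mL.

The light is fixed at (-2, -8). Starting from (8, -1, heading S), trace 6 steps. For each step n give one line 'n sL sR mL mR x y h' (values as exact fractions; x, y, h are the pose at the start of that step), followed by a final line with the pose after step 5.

0 90/157 10/13 -45/157 -10/13 8 -1 S
1 9/13 5/9 -9/26 -5/9 8 0 W
2 90/181 2/5 -45/181 -2/5 9 0 N
3 45/104 1/2 -45/208 -1/2 9 -1 E
4 90/157 10/13 -45/157 -10/13 8 -1 S
5 9/13 5/9 -9/26 -5/9 8 0 W
final 9 0 N

n=0: pose=(8,-1,S); sL=90/157, sR=10/13; mL=-45/157, mR=-10/13; mL+mR=-2155/2041 → advance -1; mR−mL=-985/2041 → turn -1·90°
n=1: pose=(8,0,W); sL=9/13, sR=5/9; mL=-9/26, mR=-5/9; mL+mR=-211/234 → advance -1; mR−mL=-49/234 → turn -1·90°
n=2: pose=(9,0,N); sL=90/181, sR=2/5; mL=-45/181, mR=-2/5; mL+mR=-587/905 → advance -1; mR−mL=-137/905 → turn -1·90°
n=3: pose=(9,-1,E); sL=45/104, sR=1/2; mL=-45/208, mR=-1/2; mL+mR=-149/208 → advance -1; mR−mL=-59/208 → turn -1·90°
n=4: pose=(8,-1,S); sL=90/157, sR=10/13; mL=-45/157, mR=-10/13; mL+mR=-2155/2041 → advance -1; mR−mL=-985/2041 → turn -1·90°
n=5: pose=(8,0,W); sL=9/13, sR=5/9; mL=-9/26, mR=-5/9; mL+mR=-211/234 → advance -1; mR−mL=-49/234 → turn -1·90°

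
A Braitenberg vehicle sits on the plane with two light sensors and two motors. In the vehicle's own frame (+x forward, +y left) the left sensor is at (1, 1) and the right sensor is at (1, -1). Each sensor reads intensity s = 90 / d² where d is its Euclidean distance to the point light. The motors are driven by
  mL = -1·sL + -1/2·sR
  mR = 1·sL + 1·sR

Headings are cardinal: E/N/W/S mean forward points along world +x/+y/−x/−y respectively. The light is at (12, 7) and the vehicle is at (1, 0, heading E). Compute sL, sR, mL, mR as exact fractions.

left sensor world pos  = (2, 1); dL² = 136
right sensor world pos = (2, -1); dR² = 164
sL = 90/136 = 45/68
sR = 90/164 = 45/82
mL = -1·sL + -1/2·sR = -1305/1394
mR = 1·sL + 1·sR = 3375/2788

45/68 45/82 -1305/1394 3375/2788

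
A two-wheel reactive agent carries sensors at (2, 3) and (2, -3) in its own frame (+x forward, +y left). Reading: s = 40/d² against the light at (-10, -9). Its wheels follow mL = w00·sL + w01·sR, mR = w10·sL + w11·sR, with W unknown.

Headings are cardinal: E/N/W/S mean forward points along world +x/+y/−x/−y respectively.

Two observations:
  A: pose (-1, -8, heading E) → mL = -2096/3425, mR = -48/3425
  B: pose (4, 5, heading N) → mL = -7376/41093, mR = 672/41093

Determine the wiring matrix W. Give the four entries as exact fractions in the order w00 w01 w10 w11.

obs A: pose=(-1,-8,E) → sL=40/137, sR=8/25, mL=-2096/3425, mR=-48/3425
obs B: pose=(4,5,N) → sL=40/377, sR=8/109, mL=-7376/41093, mR=672/41093
sensor matrix S = [[40/137, 8/25], [40/377, 8/109]]; det S = -352512/28148705
solve [mL_A; mL_B] = S·[w00; w01] and [mR_A; mR_B] = S·[w10; w11]:
  w00 = -1, w01 = -1, w10 = 1/2, w11 = -1/2

-1 -1 1/2 -1/2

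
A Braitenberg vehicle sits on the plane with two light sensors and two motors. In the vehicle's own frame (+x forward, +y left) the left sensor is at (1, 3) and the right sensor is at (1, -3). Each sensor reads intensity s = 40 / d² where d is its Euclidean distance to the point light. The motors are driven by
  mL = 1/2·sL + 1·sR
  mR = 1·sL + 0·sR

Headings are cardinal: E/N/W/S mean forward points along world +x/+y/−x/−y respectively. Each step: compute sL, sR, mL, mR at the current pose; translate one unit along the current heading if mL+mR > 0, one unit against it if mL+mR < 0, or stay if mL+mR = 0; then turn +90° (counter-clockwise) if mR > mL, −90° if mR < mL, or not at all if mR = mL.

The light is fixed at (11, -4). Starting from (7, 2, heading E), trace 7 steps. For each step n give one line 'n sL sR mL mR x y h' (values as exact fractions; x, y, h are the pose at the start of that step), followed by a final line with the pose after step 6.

0 4/9 20/9 22/9 4/9 7 2 E
1 8/5 40/61 444/305 8/5 8 2 S
2 10/17 5 90/17 10/17 8 1 E
3 40/17 40/41 1500/697 40/17 9 1 S
4 4/5 20 102/5 4/5 9 0 E
5 40/13 8/5 204/65 40/13 10 0 S
6 10 1 6 10 10 -1 W
final 9 -1 S

n=0: pose=(7,2,E); sL=4/9, sR=20/9; mL=22/9, mR=4/9; mL+mR=26/9 → advance +1; mR−mL=-2 → turn -1·90°
n=1: pose=(8,2,S); sL=8/5, sR=40/61; mL=444/305, mR=8/5; mL+mR=932/305 → advance +1; mR−mL=44/305 → turn +1·90°
n=2: pose=(8,1,E); sL=10/17, sR=5; mL=90/17, mR=10/17; mL+mR=100/17 → advance +1; mR−mL=-80/17 → turn -1·90°
n=3: pose=(9,1,S); sL=40/17, sR=40/41; mL=1500/697, mR=40/17; mL+mR=3140/697 → advance +1; mR−mL=140/697 → turn +1·90°
n=4: pose=(9,0,E); sL=4/5, sR=20; mL=102/5, mR=4/5; mL+mR=106/5 → advance +1; mR−mL=-98/5 → turn -1·90°
n=5: pose=(10,0,S); sL=40/13, sR=8/5; mL=204/65, mR=40/13; mL+mR=404/65 → advance +1; mR−mL=-4/65 → turn -1·90°
n=6: pose=(10,-1,W); sL=10, sR=1; mL=6, mR=10; mL+mR=16 → advance +1; mR−mL=4 → turn +1·90°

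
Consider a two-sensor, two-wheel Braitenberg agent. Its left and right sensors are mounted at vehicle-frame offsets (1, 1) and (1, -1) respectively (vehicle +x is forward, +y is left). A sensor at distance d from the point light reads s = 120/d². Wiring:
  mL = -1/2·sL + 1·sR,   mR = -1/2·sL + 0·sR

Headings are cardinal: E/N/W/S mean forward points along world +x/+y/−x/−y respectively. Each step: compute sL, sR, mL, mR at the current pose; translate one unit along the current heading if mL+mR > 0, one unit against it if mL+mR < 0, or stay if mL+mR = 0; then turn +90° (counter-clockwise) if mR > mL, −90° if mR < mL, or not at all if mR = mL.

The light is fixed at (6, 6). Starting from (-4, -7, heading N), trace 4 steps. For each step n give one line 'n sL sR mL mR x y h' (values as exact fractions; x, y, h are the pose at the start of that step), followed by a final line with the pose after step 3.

0 24/53 8/15 244/795 -12/53 -4 -7 N
1 60/101 12/25 462/2525 -30/101 -4 -6 E
2 120/269 120/313 13500/84197 -60/269 -5 -6 S
3 5/12 30/61 415/1464 -5/24 -5 -5 W
final -6 -5 N

n=0: pose=(-4,-7,N); sL=24/53, sR=8/15; mL=244/795, mR=-12/53; mL+mR=64/795 → advance +1; mR−mL=-8/15 → turn -1·90°
n=1: pose=(-4,-6,E); sL=60/101, sR=12/25; mL=462/2525, mR=-30/101; mL+mR=-288/2525 → advance -1; mR−mL=-12/25 → turn -1·90°
n=2: pose=(-5,-6,S); sL=120/269, sR=120/313; mL=13500/84197, mR=-60/269; mL+mR=-5280/84197 → advance -1; mR−mL=-120/313 → turn -1·90°
n=3: pose=(-5,-5,W); sL=5/12, sR=30/61; mL=415/1464, mR=-5/24; mL+mR=55/732 → advance +1; mR−mL=-30/61 → turn -1·90°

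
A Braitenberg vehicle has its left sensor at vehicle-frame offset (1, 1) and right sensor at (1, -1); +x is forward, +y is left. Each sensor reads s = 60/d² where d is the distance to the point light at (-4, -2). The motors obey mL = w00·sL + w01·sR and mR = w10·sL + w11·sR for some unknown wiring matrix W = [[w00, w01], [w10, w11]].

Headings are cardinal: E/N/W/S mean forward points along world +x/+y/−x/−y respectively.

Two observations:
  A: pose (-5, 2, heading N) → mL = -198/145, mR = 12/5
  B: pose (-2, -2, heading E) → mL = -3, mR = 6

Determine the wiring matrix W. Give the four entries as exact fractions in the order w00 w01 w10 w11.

obs A: pose=(-5,2,N) → sL=60/29, sR=12/5, mL=-198/145, mR=12/5
obs B: pose=(-2,-2,E) → sL=6, sR=6, mL=-3, mR=6
sensor matrix S = [[60/29, 12/5], [6, 6]]; det S = -288/145
solve [mL_A; mL_B] = S·[w00; w01] and [mR_A; mR_B] = S·[w10; w11]:
  w00 = 1/2, w01 = -1, w10 = 0, w11 = 1

1/2 -1 0 1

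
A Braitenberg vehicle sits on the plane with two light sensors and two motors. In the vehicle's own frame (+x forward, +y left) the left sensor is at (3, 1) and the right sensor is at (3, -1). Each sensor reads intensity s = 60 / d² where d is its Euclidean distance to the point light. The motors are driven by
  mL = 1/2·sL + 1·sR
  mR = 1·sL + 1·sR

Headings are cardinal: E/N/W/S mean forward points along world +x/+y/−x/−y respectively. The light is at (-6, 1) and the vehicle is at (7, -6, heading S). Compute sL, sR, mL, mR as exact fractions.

left sensor world pos  = (8, -9); dL² = 296
right sensor world pos = (6, -9); dR² = 244
sL = 60/296 = 15/74
sR = 60/244 = 15/61
mL = 1/2·sL + 1·sR = 3135/9028
mR = 1·sL + 1·sR = 2025/4514

15/74 15/61 3135/9028 2025/4514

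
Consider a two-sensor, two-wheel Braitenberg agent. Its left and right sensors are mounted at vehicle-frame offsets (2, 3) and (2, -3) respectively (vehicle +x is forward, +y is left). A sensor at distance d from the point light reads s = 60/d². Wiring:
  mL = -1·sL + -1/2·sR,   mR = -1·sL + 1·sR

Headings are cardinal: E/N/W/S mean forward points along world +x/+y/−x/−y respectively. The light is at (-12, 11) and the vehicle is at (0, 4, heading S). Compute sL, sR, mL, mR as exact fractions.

left sensor world pos  = (3, 2); dL² = 306
right sensor world pos = (-3, 2); dR² = 162
sL = 60/306 = 10/51
sR = 60/162 = 10/27
mL = -1·sL + -1/2·sR = -175/459
mR = -1·sL + 1·sR = 80/459

10/51 10/27 -175/459 80/459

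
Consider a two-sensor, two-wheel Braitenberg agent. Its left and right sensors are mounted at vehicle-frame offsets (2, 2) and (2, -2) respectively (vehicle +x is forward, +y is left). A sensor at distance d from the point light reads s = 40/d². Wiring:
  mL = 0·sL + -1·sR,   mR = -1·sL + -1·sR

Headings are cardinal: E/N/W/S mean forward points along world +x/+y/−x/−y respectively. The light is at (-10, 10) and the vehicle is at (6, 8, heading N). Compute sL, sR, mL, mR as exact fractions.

10/49 10/81 -10/81 -1300/3969

left sensor world pos  = (4, 10); dL² = 196
right sensor world pos = (8, 10); dR² = 324
sL = 40/196 = 10/49
sR = 40/324 = 10/81
mL = 0·sL + -1·sR = -10/81
mR = -1·sL + -1·sR = -1300/3969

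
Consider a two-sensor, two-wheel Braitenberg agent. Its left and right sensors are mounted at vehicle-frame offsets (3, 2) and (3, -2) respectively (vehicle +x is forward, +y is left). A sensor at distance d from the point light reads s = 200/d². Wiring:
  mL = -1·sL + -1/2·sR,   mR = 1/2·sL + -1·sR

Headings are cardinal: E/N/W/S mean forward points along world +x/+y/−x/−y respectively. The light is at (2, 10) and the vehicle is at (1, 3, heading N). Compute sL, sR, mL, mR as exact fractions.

8 200/17 -236/17 -132/17

left sensor world pos  = (-1, 6); dL² = 25
right sensor world pos = (3, 6); dR² = 17
sL = 200/25 = 8
sR = 200/17 = 200/17
mL = -1·sL + -1/2·sR = -236/17
mR = 1/2·sL + -1·sR = -132/17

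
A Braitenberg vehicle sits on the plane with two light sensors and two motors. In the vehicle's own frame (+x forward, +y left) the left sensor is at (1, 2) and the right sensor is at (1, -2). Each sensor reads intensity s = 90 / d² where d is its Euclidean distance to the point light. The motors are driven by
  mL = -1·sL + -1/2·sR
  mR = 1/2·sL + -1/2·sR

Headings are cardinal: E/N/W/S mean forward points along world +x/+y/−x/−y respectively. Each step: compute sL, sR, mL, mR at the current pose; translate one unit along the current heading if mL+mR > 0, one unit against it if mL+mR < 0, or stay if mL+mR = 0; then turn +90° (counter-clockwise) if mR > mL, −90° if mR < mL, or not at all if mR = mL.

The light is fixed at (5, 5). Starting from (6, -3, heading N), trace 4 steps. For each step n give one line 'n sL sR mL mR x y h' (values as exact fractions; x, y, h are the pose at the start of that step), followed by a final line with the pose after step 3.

n=0: pose=(6,-3,N); sL=9/5, sR=45/29; mL=-747/290, mR=18/145; mL+mR=-711/290 → advance -1; mR−mL=27/10 → turn +1·90°
n=1: pose=(6,-4,W); sL=90/121, sR=90/49; mL=-9855/5929, mR=-3240/5929; mL+mR=-13095/5929 → advance -1; mR−mL=135/121 → turn +1·90°
n=2: pose=(7,-4,S); sL=45/58, sR=9/10; mL=-711/580, mR=-9/145; mL+mR=-747/580 → advance -1; mR−mL=135/116 → turn +1·90°
n=3: pose=(7,-3,E); sL=2, sR=90/109; mL=-263/109, mR=64/109; mL+mR=-199/109 → advance -1; mR−mL=3 → turn +1·90°

0 9/5 45/29 -747/290 18/145 6 -3 N
1 90/121 90/49 -9855/5929 -3240/5929 6 -4 W
2 45/58 9/10 -711/580 -9/145 7 -4 S
3 2 90/109 -263/109 64/109 7 -3 E
final 6 -3 N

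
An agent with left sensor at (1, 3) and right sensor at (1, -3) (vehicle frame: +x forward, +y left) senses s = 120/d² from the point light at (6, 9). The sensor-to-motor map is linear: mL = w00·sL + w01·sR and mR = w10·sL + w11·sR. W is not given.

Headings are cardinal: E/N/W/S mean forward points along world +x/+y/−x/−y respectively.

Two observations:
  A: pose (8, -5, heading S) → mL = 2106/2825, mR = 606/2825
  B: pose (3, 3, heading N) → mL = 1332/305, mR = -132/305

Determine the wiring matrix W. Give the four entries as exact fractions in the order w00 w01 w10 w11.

obs A: pose=(8,-5,S) → sL=12/25, sR=60/113, mL=2106/2825, mR=606/2825
obs B: pose=(3,3,N) → sL=120/61, sR=24/5, mL=1332/305, mR=-132/305
sensor matrix S = [[12/25, 60/113], [120/61, 24/5]]; det S = 1085184/861625
solve [mL_A; mL_B] = S·[w00; w01] and [mR_A; mR_B] = S·[w10; w11]:
  w00 = 1, w01 = 1/2, w10 = 1, w11 = -1/2

1 1/2 1 -1/2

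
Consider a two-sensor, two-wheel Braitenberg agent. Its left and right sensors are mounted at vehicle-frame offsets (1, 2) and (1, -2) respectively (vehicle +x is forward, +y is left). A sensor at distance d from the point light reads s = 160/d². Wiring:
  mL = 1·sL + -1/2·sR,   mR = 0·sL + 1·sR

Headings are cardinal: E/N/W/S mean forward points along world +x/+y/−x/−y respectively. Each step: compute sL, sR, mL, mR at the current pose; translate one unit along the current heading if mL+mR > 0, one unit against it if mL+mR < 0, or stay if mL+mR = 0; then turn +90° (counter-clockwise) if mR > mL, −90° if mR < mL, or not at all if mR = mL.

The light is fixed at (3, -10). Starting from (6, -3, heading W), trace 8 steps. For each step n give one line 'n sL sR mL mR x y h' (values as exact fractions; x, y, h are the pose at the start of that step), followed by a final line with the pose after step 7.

n=0: pose=(6,-3,W); sL=160/29, sR=32/17; mL=2256/493, mR=32/17; mL+mR=3184/493 → advance +1; mR−mL=-1328/493 → turn -1·90°
n=1: pose=(5,-3,N); sL=5/2, sR=2; mL=3/2, mR=2; mL+mR=7/2 → advance +1; mR−mL=1/2 → turn +1·90°
n=2: pose=(5,-2,W); sL=160/37, sR=160/101; mL=13200/3737, mR=160/101; mL+mR=19120/3737 → advance +1; mR−mL=-7280/3737 → turn -1·90°
n=3: pose=(4,-2,N); sL=80/41, sR=16/9; mL=392/369, mR=16/9; mL+mR=1048/369 → advance +1; mR−mL=88/123 → turn +1·90°
n=4: pose=(4,-1,W); sL=160/49, sR=160/121; mL=15440/5929, mR=160/121; mL+mR=23280/5929 → advance +1; mR−mL=-7600/5929 → turn -1·90°
n=5: pose=(3,-1,N); sL=20/13, sR=20/13; mL=10/13, mR=20/13; mL+mR=30/13 → advance +1; mR−mL=10/13 → turn +1·90°
n=6: pose=(3,0,W); sL=32/13, sR=32/29; mL=720/377, mR=32/29; mL+mR=1136/377 → advance +1; mR−mL=-304/377 → turn -1·90°
n=7: pose=(2,0,N); sL=16/13, sR=80/61; mL=456/793, mR=80/61; mL+mR=1496/793 → advance +1; mR−mL=584/793 → turn +1·90°

0 160/29 32/17 2256/493 32/17 6 -3 W
1 5/2 2 3/2 2 5 -3 N
2 160/37 160/101 13200/3737 160/101 5 -2 W
3 80/41 16/9 392/369 16/9 4 -2 N
4 160/49 160/121 15440/5929 160/121 4 -1 W
5 20/13 20/13 10/13 20/13 3 -1 N
6 32/13 32/29 720/377 32/29 3 0 W
7 16/13 80/61 456/793 80/61 2 0 N
final 2 1 W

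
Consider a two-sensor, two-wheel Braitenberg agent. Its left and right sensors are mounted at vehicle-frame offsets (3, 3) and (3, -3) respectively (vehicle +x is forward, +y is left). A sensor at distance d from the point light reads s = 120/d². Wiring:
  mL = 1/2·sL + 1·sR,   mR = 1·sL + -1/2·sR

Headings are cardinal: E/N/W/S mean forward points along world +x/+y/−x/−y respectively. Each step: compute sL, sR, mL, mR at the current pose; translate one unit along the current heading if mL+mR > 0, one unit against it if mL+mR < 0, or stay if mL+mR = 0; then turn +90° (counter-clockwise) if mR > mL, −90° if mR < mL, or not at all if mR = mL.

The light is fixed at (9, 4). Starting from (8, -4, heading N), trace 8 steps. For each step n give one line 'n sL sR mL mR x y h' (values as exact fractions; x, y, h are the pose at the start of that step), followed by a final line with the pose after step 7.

0 120/41 120/29 6660/1189 1020/1189 8 -4 N
1 6 15/13 54/13 141/26 8 -3 E
2 24/5 24/5 36/5 12/5 9 -3 N
3 20/3 4/3 14/3 6 9 -2 E
4 120/13 24/5 612/65 444/65 10 -2 N
5 6 3/2 9/2 21/4 10 -1 E
6 24 120/29 468/29 636/29 11 -1 N
7 12/5 60 306/5 -138/5 11 0 W
final 10 0 N

n=0: pose=(8,-4,N); sL=120/41, sR=120/29; mL=6660/1189, mR=1020/1189; mL+mR=7680/1189 → advance +1; mR−mL=-5640/1189 → turn -1·90°
n=1: pose=(8,-3,E); sL=6, sR=15/13; mL=54/13, mR=141/26; mL+mR=249/26 → advance +1; mR−mL=33/26 → turn +1·90°
n=2: pose=(9,-3,N); sL=24/5, sR=24/5; mL=36/5, mR=12/5; mL+mR=48/5 → advance +1; mR−mL=-24/5 → turn -1·90°
n=3: pose=(9,-2,E); sL=20/3, sR=4/3; mL=14/3, mR=6; mL+mR=32/3 → advance +1; mR−mL=4/3 → turn +1·90°
n=4: pose=(10,-2,N); sL=120/13, sR=24/5; mL=612/65, mR=444/65; mL+mR=1056/65 → advance +1; mR−mL=-168/65 → turn -1·90°
n=5: pose=(10,-1,E); sL=6, sR=3/2; mL=9/2, mR=21/4; mL+mR=39/4 → advance +1; mR−mL=3/4 → turn +1·90°
n=6: pose=(11,-1,N); sL=24, sR=120/29; mL=468/29, mR=636/29; mL+mR=1104/29 → advance +1; mR−mL=168/29 → turn +1·90°
n=7: pose=(11,0,W); sL=12/5, sR=60; mL=306/5, mR=-138/5; mL+mR=168/5 → advance +1; mR−mL=-444/5 → turn -1·90°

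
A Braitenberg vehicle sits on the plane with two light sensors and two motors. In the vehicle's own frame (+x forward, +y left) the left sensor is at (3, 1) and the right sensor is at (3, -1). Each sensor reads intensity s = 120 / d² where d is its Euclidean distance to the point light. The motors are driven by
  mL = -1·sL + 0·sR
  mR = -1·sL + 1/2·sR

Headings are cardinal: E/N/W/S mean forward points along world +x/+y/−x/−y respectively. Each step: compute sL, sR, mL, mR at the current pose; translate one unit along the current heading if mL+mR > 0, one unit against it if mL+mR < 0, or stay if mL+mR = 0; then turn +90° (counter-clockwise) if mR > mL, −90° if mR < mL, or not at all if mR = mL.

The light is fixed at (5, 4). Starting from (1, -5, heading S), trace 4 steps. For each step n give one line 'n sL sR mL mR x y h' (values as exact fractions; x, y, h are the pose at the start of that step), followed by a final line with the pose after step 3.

0 40/51 120/169 -40/51 -3700/8619 1 -5 S
1 12/5 60/41 -12/5 -342/205 1 -4 E
2 120/61 120/41 -120/61 -1260/2501 0 -4 N
3 30/41 15/16 -30/41 -345/1312 0 -5 W
final 1 -5 S

n=0: pose=(1,-5,S); sL=40/51, sR=120/169; mL=-40/51, mR=-3700/8619; mL+mR=-10460/8619 → advance -1; mR−mL=60/169 → turn +1·90°
n=1: pose=(1,-4,E); sL=12/5, sR=60/41; mL=-12/5, mR=-342/205; mL+mR=-834/205 → advance -1; mR−mL=30/41 → turn +1·90°
n=2: pose=(0,-4,N); sL=120/61, sR=120/41; mL=-120/61, mR=-1260/2501; mL+mR=-6180/2501 → advance -1; mR−mL=60/41 → turn +1·90°
n=3: pose=(0,-5,W); sL=30/41, sR=15/16; mL=-30/41, mR=-345/1312; mL+mR=-1305/1312 → advance -1; mR−mL=15/32 → turn +1·90°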